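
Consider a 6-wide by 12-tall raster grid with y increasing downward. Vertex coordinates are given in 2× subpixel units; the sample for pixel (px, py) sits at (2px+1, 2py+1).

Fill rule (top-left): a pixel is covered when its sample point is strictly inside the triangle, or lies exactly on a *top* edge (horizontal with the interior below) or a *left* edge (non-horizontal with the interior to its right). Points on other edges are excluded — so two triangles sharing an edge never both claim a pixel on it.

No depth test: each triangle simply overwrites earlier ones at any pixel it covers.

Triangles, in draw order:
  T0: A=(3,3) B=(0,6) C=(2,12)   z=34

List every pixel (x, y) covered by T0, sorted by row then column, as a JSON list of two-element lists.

T0:
  2·area = 24  (B↔C swapped to make it positive)
  edge (3, 3)→(2, 12): d=(-1,9) right/bottom  bias=-1
  edge (2, 12)→(0, 6): d=(-2,-6) top-left  bias=+0
  edge (0, 6)→(3, 3): d=(3,-3) top-left  bias=+0
    (2,0)@(5, 1): e=[-16,40,0] → ·  [on edge]
    (1,1)@(3, 3): e=[0,24,0] → ·  [on edge]
    (0,2)@(1, 5): e=[16,8,0] → #  [on edge]
    (1,2)@(3, 5): e=[-2,20,6] → ·
    (0,3)@(1, 7): e=[14,4,6] → #
    (1,3)@(3, 7): e=[-4,16,12] → ·
    (0,4)@(1, 9): e=[12,0,12] → #  [on edge]
    (1,4)@(3, 9): e=[-6,12,18] → ·
    (0,5)@(1, 11): e=[10,-4,18] → ·
    (1,7)@(3, 15): e=[-12,0,36] → ·  [on edge]
    (0,10)@(1, 21): e=[0,-24,48] → ·  [on edge]
    (2,10)@(5, 21): e=[-36,0,60] → ·  [on edge]
  covered (3 px):
    · · · · · ·
    · · · · · ·
    # · · · · ·
    # · · · · ·
    # · · · · ·
    · · · · · ·
    · · · · · ·
    · · · · · ·
    · · · · · ·
    · · · · · ·
    · · · · · ·
    · · · · · ·

Answer: [[0,2],[0,3],[0,4]]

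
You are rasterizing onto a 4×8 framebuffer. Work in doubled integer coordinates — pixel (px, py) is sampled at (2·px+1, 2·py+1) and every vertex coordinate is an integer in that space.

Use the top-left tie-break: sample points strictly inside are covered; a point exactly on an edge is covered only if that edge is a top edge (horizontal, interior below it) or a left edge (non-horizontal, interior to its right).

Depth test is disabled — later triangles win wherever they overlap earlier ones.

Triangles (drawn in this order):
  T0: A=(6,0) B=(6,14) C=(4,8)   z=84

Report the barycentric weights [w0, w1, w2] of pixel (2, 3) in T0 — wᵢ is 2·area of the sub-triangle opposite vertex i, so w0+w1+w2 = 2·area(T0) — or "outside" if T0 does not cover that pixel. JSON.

T0:
  2·area = 28
  edge (6, 0)→(6, 14): d=(0,14) right/bottom  bias=-1
  edge (6, 14)→(4, 8): d=(-2,-6) top-left  bias=+0
  edge (4, 8)→(6, 0): d=(2,-8) top-left  bias=+0
    (1,2)@(3, 5): e=[42,0,-14] → ·  [on edge]
    (2,2)@(5, 5): e=[14,12,2] → #
    (3,2)@(7, 5): e=[-14,24,18] → ·
    (2,3)@(5, 7): e=[14,8,6] → #
    (3,3)@(7, 7): e=[-14,20,22] → ·
    (2,4)@(5, 9): e=[14,4,10] → #
    (3,4)@(7, 9): e=[-14,16,26] → ·
    (2,5)@(5, 11): e=[14,0,14] → #  [on edge]
    (3,5)@(7, 11): e=[-14,12,30] → ·
    (2,6)@(5, 13): e=[14,-4,18] → ·
  covered (4 px):
    · · · ·
    · · · ·
    · · # ·
    · · # ·
    · · # ·
    · · # ·
    · · · ·
    · · · ·

Final: [8,6,14]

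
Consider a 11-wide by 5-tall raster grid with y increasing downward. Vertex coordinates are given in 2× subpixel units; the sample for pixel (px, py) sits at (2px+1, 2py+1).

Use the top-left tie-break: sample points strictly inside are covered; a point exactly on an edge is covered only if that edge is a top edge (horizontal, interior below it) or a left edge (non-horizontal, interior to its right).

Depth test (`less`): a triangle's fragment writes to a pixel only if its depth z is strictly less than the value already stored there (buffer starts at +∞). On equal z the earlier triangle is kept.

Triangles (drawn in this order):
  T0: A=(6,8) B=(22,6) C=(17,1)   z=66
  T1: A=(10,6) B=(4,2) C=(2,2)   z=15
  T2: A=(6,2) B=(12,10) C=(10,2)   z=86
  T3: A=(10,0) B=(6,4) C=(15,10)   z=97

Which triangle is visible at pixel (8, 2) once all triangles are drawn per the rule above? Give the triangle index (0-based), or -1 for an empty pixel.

T0:
  2·area = 90  (B↔C swapped to make it positive)
  edge (6, 8)→(17, 1): d=(11,-7) top-left  bias=+0
  edge (17, 1)→(22, 6): d=(5,5) right/bottom  bias=-1
  edge (22, 6)→(6, 8): d=(-16,2) right/bottom  bias=-1
    (8,0)@(17, 1): e=[0,0,90] → ·  [on edge]
    (7,1)@(15, 3): e=[8,20,62] → █
    (8,1)@(17, 3): e=[22,10,58] → █
    (9,1)@(19, 3): e=[36,0,54] → ·  [on edge]
    (5,2)@(11, 5): e=[2,50,38] → █
    (6,2)@(13, 5): e=[16,40,34] → █
    (9,2)@(19, 5): e=[58,10,22] → █
    (10,2)@(21, 5): e=[72,0,18] → ·  [on edge]
    (4,3)@(9, 7): e=[10,70,10] → █
    (7,3)@(15, 7): e=[52,40,-2] → ·
    (8,3)@(17, 7): e=[66,30,-6] → ·
    (9,3)@(19, 7): e=[80,20,-10] → ·
  covered (10 px):
    · · · · · · · · · · ·
    · · · · · · · █ █ · ·
    · · · · · █ █ █ █ █ ·
    · · · · █ █ █ · · · ·
    · · · · · · · · · · ·
T1:
  2·area = 8  (B↔C swapped to make it positive)
  edge (10, 6)→(2, 2): d=(-8,-4) top-left  bias=+0
  edge (2, 2)→(4, 2): d=(2,0) top-left  bias=+0
  edge (4, 2)→(10, 6): d=(6,4) right/bottom  bias=-1
    (2,1)@(5, 3): e=[4,2,2] → █
    (3,1)@(7, 3): e=[12,2,-6] → ·
    (2,2)@(5, 5): e=[-12,6,14] → ·
  covered (1 px):
    · · · · · · · · · · ·
    · · █ · · · · · · · ·
    · · · · · · · · · · ·
    · · · · · · · · · · ·
    · · · · · · · · · · ·
T2:
  2·area = 32  (B↔C swapped to make it positive)
  edge (6, 2)→(10, 2): d=(4,0) top-left  bias=+0
  edge (10, 2)→(12, 10): d=(2,8) right/bottom  bias=-1
  edge (12, 10)→(6, 2): d=(-6,-8) top-left  bias=+0
    (3,1)@(7, 3): e=[4,26,2] → █
    (4,1)@(9, 3): e=[4,10,18] → █
    (5,1)@(11, 3): e=[4,-6,34] → ·
    (3,2)@(7, 5): e=[12,30,-10] → ·
    (4,2)@(9, 5): e=[12,14,6] → █
    (5,2)@(11, 5): e=[12,-2,22] → ·
    (4,3)@(9, 7): e=[20,18,-6] → ·
    (5,3)@(11, 7): e=[20,2,10] → █
    (6,3)@(13, 7): e=[20,-14,26] → ·
    (5,4)@(11, 9): e=[28,6,-2] → ·
  covered (4 px):
    · · · · · · · · · · ·
    · · · █ █ · · · · · ·
    · · · · █ · · · · · ·
    · · · · · █ · · · · ·
    · · · · · · · · · · ·
T3:
  2·area = 60  (B↔C swapped to make it positive)
  edge (10, 0)→(15, 10): d=(5,10) right/bottom  bias=-1
  edge (15, 10)→(6, 4): d=(-9,-6) top-left  bias=+0
  edge (6, 4)→(10, 0): d=(4,-4) top-left  bias=+0
    (4,0)@(9, 1): e=[15,45,0] → █  [on edge]
    (5,0)@(11, 1): e=[-5,57,8] → ·
    (3,1)@(7, 3): e=[45,15,0] → █  [on edge]
    (5,1)@(11, 3): e=[5,39,16] → █
    (6,1)@(13, 3): e=[-15,51,24] → ·
    (2,2)@(5, 5): e=[75,-15,0] → ·  [on edge]
    (3,2)@(7, 5): e=[55,-3,8] → ·
    (4,2)@(9, 5): e=[35,9,16] → █
    (6,2)@(13, 5): e=[-5,33,32] → ·
    (1,3)@(3, 7): e=[105,-45,0] → ·  [on edge]
    (4,3)@(9, 7): e=[45,-9,24] → ·
    (5,3)@(11, 7): e=[25,3,32] → █
    (0,4)@(1, 9): e=[135,-75,0] → ·  [on edge]
  covered (8 px):
    · · · · █ · · · · · ·
    · · · █ █ █ · · · · ·
    · · · · █ █ · · · · ·
    · · · · · █ █ · · · ·
    · · · · · · · · · · ·

Z-buffer (winner per pixel, '.' = empty):
  . . . . 3 . . . . . .
  . . 1 2 2 3 . 0 0 . .
  . . . . 2 0 0 0 0 0 .
  . . . . 0 0 0 . . . .
  . . . . . . . . . . .

Final: 0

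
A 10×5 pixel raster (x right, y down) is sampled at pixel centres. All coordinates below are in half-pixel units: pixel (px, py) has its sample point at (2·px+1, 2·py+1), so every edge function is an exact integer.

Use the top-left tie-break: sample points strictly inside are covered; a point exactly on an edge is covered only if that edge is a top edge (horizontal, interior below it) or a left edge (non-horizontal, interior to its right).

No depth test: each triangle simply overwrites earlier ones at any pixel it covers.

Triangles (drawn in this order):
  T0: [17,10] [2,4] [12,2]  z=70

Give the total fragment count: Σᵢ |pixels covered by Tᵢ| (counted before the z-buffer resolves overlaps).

T0:
  2·area = 90
  edge (17, 10)→(2, 4): d=(-15,-6) top-left  bias=+0
  edge (2, 4)→(12, 2): d=(10,-2) top-left  bias=+0
  edge (12, 2)→(17, 10): d=(5,8) right/bottom  bias=-1
    (8,0)@(17, 1): e=[135,0,-45] → ·  [on edge]
    (3,1)@(7, 3): e=[45,0,45] → █  [on edge]
    (4,1)@(9, 3): e=[57,4,29] → █
    (5,1)@(11, 3): e=[69,8,13] → █
    (6,1)@(13, 3): e=[81,12,-3] → ·
    (2,2)@(5, 5): e=[3,16,71] → █
    (6,2)@(13, 5): e=[51,32,7] → █
    (7,2)@(15, 5): e=[63,36,-9] → ·
    (2,3)@(5, 7): e=[-27,36,81] → ·
    (3,3)@(7, 7): e=[-15,40,65] → ·
    (4,3)@(9, 7): e=[-3,44,49] → ·
    (5,3)@(11, 7): e=[9,48,33] → █
  covered (12 px):
    · · · · · · · · · ·
    · · · █ █ █ · · · ·
    · · █ █ █ █ █ · · ·
    · · · · · █ █ █ · ·
    · · · · · · · █ · ·

Result: 12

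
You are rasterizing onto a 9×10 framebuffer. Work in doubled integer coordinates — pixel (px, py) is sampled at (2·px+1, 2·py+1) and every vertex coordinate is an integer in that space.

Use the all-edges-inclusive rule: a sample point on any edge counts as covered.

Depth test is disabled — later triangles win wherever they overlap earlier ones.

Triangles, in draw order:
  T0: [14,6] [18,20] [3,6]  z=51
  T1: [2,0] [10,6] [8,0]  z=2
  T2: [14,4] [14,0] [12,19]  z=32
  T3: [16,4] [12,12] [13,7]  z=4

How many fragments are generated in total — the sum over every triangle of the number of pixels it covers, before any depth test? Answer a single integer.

T0:
  2·area = 154
  edge (14, 6)→(18, 20): d=(4,14) inclusive
  edge (18, 20)→(3, 6): d=(-15,-14) inclusive
  edge (3, 6)→(14, 6): d=(11,0) inclusive
    (2,3)@(5, 7): e=[130,13,11] → █
    (3,3)@(7, 7): e=[102,41,11] → █
    (4,3)@(9, 7): e=[74,69,11] → █
    (5,3)@(11, 7): e=[46,97,11] → █
    (6,3)@(13, 7): e=[18,125,11] → █
    (7,3)@(15, 7): e=[-10,153,11] → ·
    (2,4)@(5, 9): e=[138,-17,33] → ·
    (3,4)@(7, 9): e=[110,11,33] → █
    (7,4)@(15, 9): e=[-2,123,33] → ·
    (3,5)@(7, 11): e=[118,-19,55] → ·
    (4,5)@(9, 11): e=[90,9,55] → █
    (7,5)@(15, 11): e=[6,93,55] → █
  covered (21 px):
    · · · · · · · · ·
    · · · · · · · · ·
    · · · · · · · · ·
    · · █ █ █ █ █ · ·
    · · · █ █ █ █ · ·
    · · · · █ █ █ █ ·
    · · · · · █ █ █ ·
    · · · · · · █ █ ·
    · · · · · · · █ █
    · · · · · · · · █
T1:
  2·area = 36  (B↔C swapped to make it positive)
  edge (2, 0)→(8, 0): d=(6,0) inclusive
  edge (8, 0)→(10, 6): d=(2,6) inclusive
  edge (10, 6)→(2, 0): d=(-8,-6) inclusive
    (2,0)@(5, 1): e=[6,20,10] → █
    (3,0)@(7, 1): e=[6,8,22] → █
    (4,0)@(9, 1): e=[6,-4,34] → ·
    (2,1)@(5, 3): e=[18,24,-6] → ·
    (3,1)@(7, 3): e=[18,12,6] → █
    (4,1)@(9, 3): e=[18,0,18] → █  [on edge]
    (5,1)@(11, 3): e=[18,-12,30] → ·
    (3,2)@(7, 5): e=[30,16,-10] → ·
    (4,2)@(9, 5): e=[30,4,2] → █
    (5,2)@(11, 5): e=[30,-8,14] → ·
    (4,3)@(9, 7): e=[42,8,-14] → ·
    (5,4)@(11, 9): e=[54,0,-18] → ·  [on edge]
    (6,7)@(13, 15): e=[90,0,-54] → ·  [on edge]
  covered (5 px):
    · · █ █ · · · · ·
    · · · █ █ · · · ·
    · · · · █ · · · ·
    · · · · · · · · ·
    · · · · · · · · ·
    · · · · · · · · ·
    · · · · · · · · ·
    · · · · · · · · ·
    · · · · · · · · ·
    · · · · · · · · ·
T2:
  2·area = 8  (B↔C swapped to make it positive)
  edge (14, 4)→(12, 19): d=(-2,15) inclusive
  edge (12, 19)→(14, 0): d=(2,-19) inclusive
  edge (14, 0)→(14, 4): d=(0,4) inclusive
    (6,5)@(13, 11): e=[1,3,4] → █
    (7,5)@(15, 11): e=[-29,41,-4] → ·
    (6,6)@(13, 13): e=[-3,7,4] → ·
  covered (1 px):
    · · · · · · · · ·
    · · · · · · · · ·
    · · · · · · · · ·
    · · · · · · · · ·
    · · · · · · · · ·
    · · · · · · █ · ·
    · · · · · · · · ·
    · · · · · · · · ·
    · · · · · · · · ·
    · · · · · · · · ·
T3:
  2·area = 12
  edge (16, 4)→(12, 12): d=(-4,8) inclusive
  edge (12, 12)→(13, 7): d=(1,-5) inclusive
  edge (13, 7)→(16, 4): d=(3,-3) inclusive
    (8,1)@(17, 3): e=[-4,16,0] → ·  [on edge]
    (7,2)@(15, 5): e=[4,8,0] → █  [on edge]
    (8,2)@(17, 5): e=[-12,18,6] → ·
    (6,3)@(13, 7): e=[12,0,0] → █  [on edge]
    (7,3)@(15, 7): e=[-4,10,6] → ·
    (5,4)@(11, 9): e=[20,-8,0] → ·  [on edge]
    (6,4)@(13, 9): e=[4,2,6] → █
    (7,4)@(15, 9): e=[-12,12,12] → ·
    (4,5)@(9, 11): e=[28,-16,0] → ·  [on edge]
    (6,5)@(13, 11): e=[-4,4,12] → ·
    (3,6)@(7, 13): e=[36,-24,0] → ·  [on edge]
    (2,7)@(5, 15): e=[44,-32,0] → ·  [on edge]
    (1,8)@(3, 17): e=[52,-40,0] → ·  [on edge]
    (5,8)@(11, 17): e=[-12,0,24] → ·  [on edge]
    (0,9)@(1, 19): e=[60,-48,0] → ·  [on edge]
  covered (3 px):
    · · · · · · · · ·
    · · · · · · · · ·
    · · · · · · · █ ·
    · · · · · · █ · ·
    · · · · · · █ · ·
    · · · · · · · · ·
    · · · · · · · · ·
    · · · · · · · · ·
    · · · · · · · · ·
    · · · · · · · · ·

Answer: 30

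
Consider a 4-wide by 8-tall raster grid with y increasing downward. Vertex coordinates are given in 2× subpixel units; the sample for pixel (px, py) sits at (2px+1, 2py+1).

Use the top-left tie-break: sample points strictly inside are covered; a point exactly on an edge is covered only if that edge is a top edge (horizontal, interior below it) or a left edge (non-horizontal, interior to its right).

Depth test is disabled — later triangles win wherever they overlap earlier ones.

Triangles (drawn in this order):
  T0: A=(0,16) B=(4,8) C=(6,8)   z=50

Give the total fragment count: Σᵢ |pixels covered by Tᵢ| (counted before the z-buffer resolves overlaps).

T0:
  2·area = 16
  edge (0, 16)→(4, 8): d=(4,-8) top-left  bias=+0
  edge (4, 8)→(6, 8): d=(2,0) top-left  bias=+0
  edge (6, 8)→(0, 16): d=(-6,8) right/bottom  bias=-1
    (2,4)@(5, 9): e=[12,2,2] → █
    (3,4)@(7, 9): e=[28,2,-14] → ·
    (1,5)@(3, 11): e=[4,6,6] → █
    (2,5)@(5, 11): e=[20,6,-10] → ·
    (1,6)@(3, 13): e=[12,10,-6] → ·
  covered (2 px):
    · · · ·
    · · · ·
    · · · ·
    · · · ·
    · · █ ·
    · █ · ·
    · · · ·
    · · · ·

Result: 2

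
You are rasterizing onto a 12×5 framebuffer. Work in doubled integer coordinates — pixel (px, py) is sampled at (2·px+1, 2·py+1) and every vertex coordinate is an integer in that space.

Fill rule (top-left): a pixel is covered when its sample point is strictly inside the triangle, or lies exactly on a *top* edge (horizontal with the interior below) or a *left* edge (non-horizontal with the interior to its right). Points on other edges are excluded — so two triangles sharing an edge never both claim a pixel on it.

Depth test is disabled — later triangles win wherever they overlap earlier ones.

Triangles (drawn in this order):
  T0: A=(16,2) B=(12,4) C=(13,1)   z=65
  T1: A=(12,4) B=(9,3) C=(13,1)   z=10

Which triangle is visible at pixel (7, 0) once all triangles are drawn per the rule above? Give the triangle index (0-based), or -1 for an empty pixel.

T0:
  2·area = 10
  edge (16, 2)→(12, 4): d=(-4,2) right/bottom  bias=-1
  edge (12, 4)→(13, 1): d=(1,-3) top-left  bias=+0
  edge (13, 1)→(16, 2): d=(3,1) right/bottom  bias=-1
    (6,0)@(13, 1): e=[10,0,0] → .  [on edge]
    (6,1)@(13, 3): e=[2,2,6] → X
    (7,1)@(15, 3): e=[-2,8,4] → .
    (9,1)@(19, 3): e=[-10,20,0] → .  [on edge]
    (6,2)@(13, 5): e=[-6,4,12] → .
    (5,3)@(11, 7): e=[-10,0,20] → .  [on edge]
  covered (1 px):
    . . . . . . . . . . . .
    . . . . . . X . . . . .
    . . . . . . . . . . . .
    . . . . . . . . . . . .
    . . . . . . . . . . . .
T1:
  2·area = 10
  edge (12, 4)→(9, 3): d=(-3,-1) top-left  bias=+0
  edge (9, 3)→(13, 1): d=(4,-2) top-left  bias=+0
  edge (13, 1)→(12, 4): d=(-1,3) right/bottom  bias=-1
    (1,0)@(3, 1): e=[0,-20,30] → .  [on edge]
    (6,0)@(13, 1): e=[10,0,0] → .  [on edge]
    (4,1)@(9, 3): e=[0,0,10] → X  [on edge]
    (5,1)@(11, 3): e=[2,4,4] → X
    (6,1)@(13, 3): e=[4,8,-2] → .
    (2,2)@(5, 5): e=[-10,0,20] → .  [on edge]
    (4,2)@(9, 5): e=[-6,8,8] → .
    (5,2)@(11, 5): e=[-4,12,2] → .
    (7,2)@(15, 5): e=[0,20,-10] → .  [on edge]
    (0,3)@(1, 7): e=[-20,0,30] → .  [on edge]
    (5,3)@(11, 7): e=[-10,20,0] → .  [on edge]
    (10,3)@(21, 7): e=[0,40,-30] → .  [on edge]
  covered (2 px):
    . . . . . . . . . . . .
    . . . . X X . . . . . .
    . . . . . . . . . . . .
    . . . . . . . . . . . .
    . . . . . . . . . . . .

Z-buffer (winner per pixel, '.' = empty):
  . . . . . . . . . . . .
  . . . . 1 1 0 . . . . .
  . . . . . . . . . . . .
  . . . . . . . . . . . .
  . . . . . . . . . . . .

Result: -1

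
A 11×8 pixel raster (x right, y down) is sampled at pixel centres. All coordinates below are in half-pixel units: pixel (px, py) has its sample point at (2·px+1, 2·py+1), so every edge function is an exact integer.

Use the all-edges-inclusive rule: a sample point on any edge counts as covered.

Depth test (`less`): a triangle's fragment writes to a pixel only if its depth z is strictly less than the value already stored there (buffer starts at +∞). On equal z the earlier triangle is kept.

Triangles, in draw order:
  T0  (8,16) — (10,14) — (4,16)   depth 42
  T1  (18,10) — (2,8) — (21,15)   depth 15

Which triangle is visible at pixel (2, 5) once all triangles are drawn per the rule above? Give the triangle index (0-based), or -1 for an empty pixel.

T0:
  2·area = 8  (B↔C swapped to make it positive)
  edge (8, 16)→(4, 16): d=(-4,0) inclusive
  edge (4, 16)→(10, 14): d=(6,-2) inclusive
  edge (10, 14)→(8, 16): d=(-2,2) inclusive
    (10,1)@(21, 3): e=[52,-44,0] → ·  [on edge]
    (9,2)@(19, 5): e=[44,-36,0] → ·  [on edge]
    (8,3)@(17, 7): e=[36,-28,0] → ·  [on edge]
    (7,4)@(15, 9): e=[28,-20,0] → ·  [on edge]
    (6,5)@(13, 11): e=[20,-12,0] → ·  [on edge]
    (9,5)@(19, 11): e=[20,0,-12] → ·  [on edge]
    (5,6)@(11, 13): e=[12,-4,0] → ·  [on edge]
    (6,6)@(13, 13): e=[12,0,-4] → ·  [on edge]
    (3,7)@(7, 15): e=[4,0,4] → #  [on edge]
    (4,7)@(9, 15): e=[4,4,0] → #  [on edge]
    (5,7)@(11, 15): e=[4,8,-4] → ·
  covered (2 px):
    · · · · · · · · · · ·
    · · · · · · · · · · ·
    · · · · · · · · · · ·
    · · · · · · · · · · ·
    · · · · · · · · · · ·
    · · · · · · · · · · ·
    · · · · · · · · · · ·
    · · · # # · · · · · ·
T1:
  2·area = 74  (B↔C swapped to make it positive)
  edge (18, 10)→(21, 15): d=(3,5) inclusive
  edge (21, 15)→(2, 8): d=(-19,-7) inclusive
  edge (2, 8)→(18, 10): d=(16,2) inclusive
    (7,2)@(15, 5): e=[0,148,-74] → ·  [on edge]
    (2,4)@(5, 9): e=[62,2,10] → #
    (3,4)@(7, 9): e=[52,16,6] → #
    (4,4)@(9, 9): e=[42,30,2] → #
    (5,4)@(11, 9): e=[32,44,-2] → ·
    (2,5)@(5, 11): e=[68,-36,42] → ·
    (3,5)@(7, 11): e=[58,-22,38] → ·
    (4,5)@(9, 11): e=[48,-8,34] → ·
    (5,5)@(11, 11): e=[38,6,30] → #
    (6,5)@(13, 11): e=[28,20,26] → #
    (7,5)@(15, 11): e=[18,34,22] → #
    (8,5)@(17, 11): e=[8,48,18] → #
    (10,7)@(21, 15): e=[0,0,74] → #  [on edge]
  covered (10 px):
    · · · · · · · · · · ·
    · · · · · · · · · · ·
    · · · · · · · · · · ·
    · · · · · · · · · · ·
    · · # # # · · · · · ·
    · · · · · # # # # · ·
    · · · · · · · · # # ·
    · · · · · · · · · · #

Z-buffer (winner per pixel, '.' = empty):
  . . . . . . . . . . .
  . . . . . . . . . . .
  . . . . . . . . . . .
  . . . . . . . . . . .
  . . 1 1 1 . . . . . .
  . . . . . 1 1 1 1 . .
  . . . . . . . . 1 1 .
  . . . 0 0 . . . . . 1

Final: -1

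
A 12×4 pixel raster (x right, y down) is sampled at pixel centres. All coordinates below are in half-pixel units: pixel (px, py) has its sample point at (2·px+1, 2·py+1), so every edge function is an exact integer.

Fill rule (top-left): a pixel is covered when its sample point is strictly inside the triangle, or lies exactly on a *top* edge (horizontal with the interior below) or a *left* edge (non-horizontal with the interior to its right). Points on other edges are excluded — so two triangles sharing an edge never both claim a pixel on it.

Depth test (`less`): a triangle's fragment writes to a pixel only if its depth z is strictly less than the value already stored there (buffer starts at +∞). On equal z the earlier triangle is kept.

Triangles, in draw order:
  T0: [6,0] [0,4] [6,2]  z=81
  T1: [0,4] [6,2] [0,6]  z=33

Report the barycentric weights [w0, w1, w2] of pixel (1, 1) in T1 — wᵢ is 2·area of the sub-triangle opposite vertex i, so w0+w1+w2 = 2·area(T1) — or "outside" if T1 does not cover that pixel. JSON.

T0:
  2·area = 12  (B↔C swapped to make it positive)
  edge (6, 0)→(6, 2): d=(0,2) right/bottom  bias=-1
  edge (6, 2)→(0, 4): d=(-6,2) right/bottom  bias=-1
  edge (0, 4)→(6, 0): d=(6,-4) top-left  bias=+0
    (2,0)@(5, 1): e=[2,8,2] → █
    (3,0)@(7, 1): e=[-2,4,10] → ·
    (4,0)@(9, 1): e=[-6,0,18] → ·  [on edge]
    (1,1)@(3, 3): e=[6,0,6] → ·  [on edge]
    (2,1)@(5, 3): e=[2,-4,14] → ·
  covered (1 px):
    · · █ · · · · · · · · ·
    · · · · · · · · · · · ·
    · · · · · · · · · · · ·
    · · · · · · · · · · · ·
T1:
  2·area = 12
  edge (0, 4)→(6, 2): d=(6,-2) top-left  bias=+0
  edge (6, 2)→(0, 6): d=(-6,4) right/bottom  bias=-1
  edge (0, 6)→(0, 4): d=(0,-2) top-left  bias=+0
    (4,0)@(9, 1): e=[0,-6,18] → ·  [on edge]
    (1,1)@(3, 3): e=[0,6,6] → █  [on edge]
    (2,1)@(5, 3): e=[4,-2,10] → ·
    (0,2)@(1, 5): e=[8,2,2] → █
    (1,2)@(3, 5): e=[12,-6,6] → ·
    (0,3)@(1, 7): e=[20,-10,2] → ·
  covered (2 px):
    · · · · · · · · · · · ·
    · █ · · · · · · · · · ·
    █ · · · · · · · · · · ·
    · · · · · · · · · · · ·

Final: [6,6,0]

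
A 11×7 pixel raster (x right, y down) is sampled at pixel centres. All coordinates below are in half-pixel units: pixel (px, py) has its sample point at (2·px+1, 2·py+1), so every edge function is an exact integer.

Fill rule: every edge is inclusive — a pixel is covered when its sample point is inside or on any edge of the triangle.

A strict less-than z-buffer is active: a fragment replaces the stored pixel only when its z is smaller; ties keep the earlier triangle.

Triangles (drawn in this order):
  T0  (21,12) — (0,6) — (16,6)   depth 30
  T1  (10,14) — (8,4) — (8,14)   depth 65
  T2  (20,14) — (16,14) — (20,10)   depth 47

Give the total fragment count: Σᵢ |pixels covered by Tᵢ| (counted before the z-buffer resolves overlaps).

T0:
  2·area = 96
  edge (21, 12)→(0, 6): d=(-21,-6) inclusive
  edge (0, 6)→(16, 6): d=(16,0) inclusive
  edge (16, 6)→(21, 12): d=(5,6) inclusive
    (2,3)@(5, 7): e=[9,16,71] → #
    (3,3)@(7, 7): e=[21,16,59] → #
    (4,3)@(9, 7): e=[33,16,47] → #
    (5,3)@(11, 7): e=[45,16,35] → #
    (6,3)@(13, 7): e=[57,16,23] → #
    (7,3)@(15, 7): e=[69,16,11] → #
    (8,3)@(17, 7): e=[81,16,-1] → ·
    (2,4)@(5, 9): e=[-33,48,81] → ·
    (3,4)@(7, 9): e=[-21,48,69] → ·
    (4,4)@(9, 9): e=[-9,48,57] → ·
    (5,4)@(11, 9): e=[3,48,45] → #
    (8,4)@(17, 9): e=[39,48,9] → #
  covered (11 px):
    · · · · · · · · · · ·
    · · · · · · · · · · ·
    · · · · · · · · · · ·
    · · # # # # # # · · ·
    · · · · · # # # # · ·
    · · · · · · · · · # ·
    · · · · · · · · · · ·
T1:
  2·area = 20  (B↔C swapped to make it positive)
  edge (10, 14)→(8, 14): d=(-2,0) inclusive
  edge (8, 14)→(8, 4): d=(0,-10) inclusive
  edge (8, 4)→(10, 14): d=(2,10) inclusive
    (4,4)@(9, 9): e=[10,10,0] → #  [on edge]
    (5,4)@(11, 9): e=[10,30,-20] → ·
    (4,5)@(9, 11): e=[6,10,4] → #
    (5,5)@(11, 11): e=[6,30,-16] → ·
    (4,6)@(9, 13): e=[2,10,8] → #
    (5,6)@(11, 13): e=[2,30,-12] → ·
  covered (3 px):
    · · · · · · · · · · ·
    · · · · · · · · · · ·
    · · · · · · · · · · ·
    · · · · · · · · · · ·
    · · · · # · · · · · ·
    · · · · # · · · · · ·
    · · · · # · · · · · ·
T2:
  2·area = 16
  edge (20, 14)→(16, 14): d=(-4,0) inclusive
  edge (16, 14)→(20, 10): d=(4,-4) inclusive
  edge (20, 10)→(20, 14): d=(0,4) inclusive
    (10,4)@(21, 9): e=[20,0,-4] → ·  [on edge]
    (9,5)@(19, 11): e=[12,0,4] → #  [on edge]
    (10,5)@(21, 11): e=[12,8,-4] → ·
    (8,6)@(17, 13): e=[4,0,12] → #  [on edge]
    (10,6)@(21, 13): e=[4,16,-4] → ·
  covered (3 px):
    · · · · · · · · · · ·
    · · · · · · · · · · ·
    · · · · · · · · · · ·
    · · · · · · · · · · ·
    · · · · · · · · · · ·
    · · · · · · · · · # ·
    · · · · · · · · # # ·

Answer: 17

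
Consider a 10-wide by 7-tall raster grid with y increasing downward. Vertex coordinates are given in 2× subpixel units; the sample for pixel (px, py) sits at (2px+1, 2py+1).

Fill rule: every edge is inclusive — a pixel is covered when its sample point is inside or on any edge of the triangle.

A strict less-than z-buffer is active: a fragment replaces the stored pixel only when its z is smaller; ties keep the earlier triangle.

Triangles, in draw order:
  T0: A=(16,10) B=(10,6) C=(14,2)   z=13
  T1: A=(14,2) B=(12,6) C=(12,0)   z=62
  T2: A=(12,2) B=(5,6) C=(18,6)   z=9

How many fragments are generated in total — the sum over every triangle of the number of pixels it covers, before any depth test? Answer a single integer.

T0:
  2·area = 40
  edge (16, 10)→(10, 6): d=(-6,-4) inclusive
  edge (10, 6)→(14, 2): d=(4,-4) inclusive
  edge (14, 2)→(16, 10): d=(2,8) inclusive
    (7,0)@(15, 1): e=[50,0,-10] → .  [on edge]
    (6,1)@(13, 3): e=[30,0,10] → X  [on edge]
    (7,1)@(15, 3): e=[38,8,-6] → .
    (5,2)@(11, 5): e=[10,0,30] → X  [on edge]
    (7,2)@(15, 5): e=[26,16,-2] → .
    (4,3)@(9, 7): e=[-10,0,50] → .  [on edge]
    (5,3)@(11, 7): e=[-2,8,34] → .
    (6,3)@(13, 7): e=[6,16,18] → X
    (7,3)@(15, 7): e=[14,24,2] → X
    (8,3)@(17, 7): e=[22,32,-14] → .
    (3,4)@(7, 9): e=[-30,0,70] → .  [on edge]
    (6,4)@(13, 9): e=[-6,24,22] → .
    (2,5)@(5, 11): e=[-50,0,90] → .  [on edge]
    (1,6)@(3, 13): e=[-70,0,110] → .  [on edge]
  covered (6 px):
    . . . . . . . . . .
    . . . . . . X . . .
    . . . . . X X . . .
    . . . . . . X X . .
    . . . . . . . X . .
    . . . . . . . . . .
    . . . . . . . . . .
T1:
  2·area = 12
  edge (14, 2)→(12, 6): d=(-2,4) inclusive
  edge (12, 6)→(12, 0): d=(0,-6) inclusive
  edge (12, 0)→(14, 2): d=(2,2) inclusive
    (6,0)@(13, 1): e=[6,6,0] → X  [on edge]
    (7,0)@(15, 1): e=[-2,18,-4] → .
    (6,1)@(13, 3): e=[2,6,4] → X
    (7,1)@(15, 3): e=[-6,18,0] → .  [on edge]
    (6,2)@(13, 5): e=[-2,6,8] → .
    (8,2)@(17, 5): e=[-18,30,0] → .  [on edge]
    (9,3)@(19, 7): e=[-30,42,0] → .  [on edge]
  covered (2 px):
    . . . . . . X . . .
    . . . . . . X . . .
    . . . . . . . . . .
    . . . . . . . . . .
    . . . . . . . . . .
    . . . . . . . . . .
    . . . . . . . . . .
T2:
  2·area = 52  (B↔C swapped to make it positive)
  edge (12, 2)→(18, 6): d=(6,4) inclusive
  edge (18, 6)→(5, 6): d=(-13,0) inclusive
  edge (5, 6)→(12, 2): d=(7,-4) inclusive
    (5,1)@(11, 3): e=[10,39,3] → X
    (6,1)@(13, 3): e=[2,39,11] → X
    (7,1)@(15, 3): e=[-6,39,19] → .
    (3,2)@(7, 5): e=[38,13,1] → X
    (4,2)@(9, 5): e=[30,13,9] → X
    (7,2)@(15, 5): e=[6,13,33] → X
    (8,2)@(17, 5): e=[-2,13,41] → .
    (3,3)@(7, 7): e=[50,-13,15] → .
    (4,3)@(9, 7): e=[42,-13,23] → .
    (5,3)@(11, 7): e=[34,-13,31] → .
    (6,3)@(13, 7): e=[26,-13,39] → .
    (7,3)@(15, 7): e=[18,-13,47] → .
  covered (7 px):
    . . . . . . . . . .
    . . . . . X X . . .
    . . . X X X X X . .
    . . . . . . . . . .
    . . . . . . . . . .
    . . . . . . . . . .
    . . . . . . . . . .

Final: 15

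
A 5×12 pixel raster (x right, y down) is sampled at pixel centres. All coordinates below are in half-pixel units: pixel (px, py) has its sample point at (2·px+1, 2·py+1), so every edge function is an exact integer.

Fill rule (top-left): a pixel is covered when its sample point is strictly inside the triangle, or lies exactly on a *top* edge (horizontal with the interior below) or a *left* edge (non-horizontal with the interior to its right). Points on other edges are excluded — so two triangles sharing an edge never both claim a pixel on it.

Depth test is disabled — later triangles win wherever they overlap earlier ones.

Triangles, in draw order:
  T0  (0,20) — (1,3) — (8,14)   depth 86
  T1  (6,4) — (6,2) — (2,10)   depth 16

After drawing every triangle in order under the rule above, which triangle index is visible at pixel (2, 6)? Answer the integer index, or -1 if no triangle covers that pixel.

T0:
  2·area = 130
  edge (0, 20)→(1, 3): d=(1,-17) top-left  bias=+0
  edge (1, 3)→(8, 14): d=(7,11) right/bottom  bias=-1
  edge (8, 14)→(0, 20): d=(-8,6) right/bottom  bias=-1
    (0,1)@(1, 3): e=[0,0,130] → ·  [on edge]
    (0,2)@(1, 5): e=[2,14,114] → #
    (1,2)@(3, 5): e=[36,-8,102] → ·
    (0,3)@(1, 7): e=[4,28,98] → #
    (1,3)@(3, 7): e=[38,6,86] → #
    (2,3)@(5, 7): e=[72,-16,74] → ·
    (0,4)@(1, 9): e=[6,42,82] → #
    (2,4)@(5, 9): e=[74,-2,58] → ·
    (0,5)@(1, 11): e=[8,56,66] → #
    (2,5)@(5, 11): e=[76,12,42] → #
    (3,5)@(7, 11): e=[110,-10,30] → ·
    (0,6)@(1, 13): e=[10,70,50] → #
  covered (18 px):
    · · · · ·
    · · · · ·
    # · · · ·
    # # · · ·
    # # · · ·
    # # # · ·
    # # # # ·
    # # # · ·
    # # · · ·
    # · · · ·
    · · · · ·
    · · · · ·
T1:
  2·area = 8  (B↔C swapped to make it positive)
  edge (6, 4)→(2, 10): d=(-4,6) right/bottom  bias=-1
  edge (2, 10)→(6, 2): d=(4,-8) top-left  bias=+0
  edge (6, 2)→(6, 4): d=(0,2) right/bottom  bias=-1
    (2,2)@(5, 5): e=[2,4,2] → #
    (3,2)@(7, 5): e=[-10,20,-2] → ·
    (2,3)@(5, 7): e=[-6,12,2] → ·
  covered (1 px):
    · · · · ·
    · · · · ·
    · · # · ·
    · · · · ·
    · · · · ·
    · · · · ·
    · · · · ·
    · · · · ·
    · · · · ·
    · · · · ·
    · · · · ·
    · · · · ·

Z-buffer (winner per pixel, '.' = empty):
  . . . . .
  . . . . .
  0 . 1 . .
  0 0 . . .
  0 0 . . .
  0 0 0 . .
  0 0 0 0 .
  0 0 0 . .
  0 0 . . .
  0 . . . .
  . . . . .
  . . . . .

Final: 0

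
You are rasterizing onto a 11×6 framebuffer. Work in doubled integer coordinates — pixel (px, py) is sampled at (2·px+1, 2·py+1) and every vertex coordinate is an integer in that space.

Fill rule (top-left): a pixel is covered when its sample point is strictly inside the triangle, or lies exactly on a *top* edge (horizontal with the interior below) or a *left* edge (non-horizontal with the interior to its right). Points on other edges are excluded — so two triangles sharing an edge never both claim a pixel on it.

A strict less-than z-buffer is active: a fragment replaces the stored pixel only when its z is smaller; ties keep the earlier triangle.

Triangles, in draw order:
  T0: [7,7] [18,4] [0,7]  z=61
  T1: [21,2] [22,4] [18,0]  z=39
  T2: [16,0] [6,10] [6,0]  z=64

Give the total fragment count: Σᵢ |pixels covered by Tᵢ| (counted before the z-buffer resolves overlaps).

T0:
  2·area = 21  (B↔C swapped to make it positive)
  edge (7, 7)→(0, 7): d=(-7,0) right/bottom  bias=-1
  edge (0, 7)→(18, 4): d=(18,-3) top-left  bias=+0
  edge (18, 4)→(7, 7): d=(-11,3) right/bottom  bias=-1
    (6,2)@(13, 5): e=[14,3,4] → █
    (7,2)@(15, 5): e=[14,9,-2] → ·
    (0,3)@(1, 7): e=[0,3,18] → ·  [on edge]
    (1,3)@(3, 7): e=[0,9,12] → ·  [on edge]
    (2,3)@(5, 7): e=[0,15,6] → ·  [on edge]
    (3,3)@(7, 7): e=[0,21,0] → ·  [on edge]
    (4,3)@(9, 7): e=[0,27,-6] → ·  [on edge]
    (5,3)@(11, 7): e=[0,33,-12] → ·  [on edge]
    (6,3)@(13, 7): e=[0,39,-18] → ·  [on edge]
    (7,3)@(15, 7): e=[0,45,-24] → ·  [on edge]
    (8,3)@(17, 7): e=[0,51,-30] → ·  [on edge]
    (9,3)@(19, 7): e=[0,57,-36] → ·  [on edge]
    (10,3)@(21, 7): e=[0,63,-42] → ·  [on edge]
  covered (1 px):
    · · · · · · · · · · ·
    · · · · · · · · · · ·
    · · · · · · █ · · · ·
    · · · · · · · · · · ·
    · · · · · · · · · · ·
    · · · · · · · · · · ·
T1:
  2·area = 4
  edge (21, 2)→(22, 4): d=(1,2) right/bottom  bias=-1
  edge (22, 4)→(18, 0): d=(-4,-4) top-left  bias=+0
  edge (18, 0)→(21, 2): d=(3,2) right/bottom  bias=-1
    (9,0)@(19, 1): e=[3,0,1] → █  [on edge]
    (10,0)@(21, 1): e=[-1,8,-3] → ·
    (9,1)@(19, 3): e=[5,-8,7] → ·
    (10,1)@(21, 3): e=[1,0,3] → █  [on edge]
    (10,2)@(21, 5): e=[3,-8,9] → ·
  covered (2 px):
    · · · · · · · · · █ ·
    · · · · · · · · · · █
    · · · · · · · · · · ·
    · · · · · · · · · · ·
    · · · · · · · · · · ·
    · · · · · · · · · · ·
T2:
  2·area = 100
  edge (16, 0)→(6, 10): d=(-10,10) right/bottom  bias=-1
  edge (6, 10)→(6, 0): d=(0,-10) top-left  bias=+0
  edge (6, 0)→(16, 0): d=(10,0) top-left  bias=+0
    (3,0)@(7, 1): e=[80,10,10] → █
    (4,0)@(9, 1): e=[60,30,10] → █
    (5,0)@(11, 1): e=[40,50,10] → █
    (6,0)@(13, 1): e=[20,70,10] → █
    (7,0)@(15, 1): e=[0,90,10] → ·  [on edge]
    (3,1)@(7, 3): e=[60,10,30] → █
    (6,1)@(13, 3): e=[0,70,30] → ·  [on edge]
    (3,2)@(7, 5): e=[40,10,50] → █
    (5,2)@(11, 5): e=[0,50,50] → ·  [on edge]
    (3,3)@(7, 7): e=[20,10,70] → █
    (4,3)@(9, 7): e=[0,30,70] → ·  [on edge]
    (3,4)@(7, 9): e=[0,10,90] → ·  [on edge]
    (2,5)@(5, 11): e=[0,-10,110] → ·  [on edge]
  covered (10 px):
    · · · █ █ █ █ · · · ·
    · · · █ █ █ · · · · ·
    · · · █ █ · · · · · ·
    · · · █ · · · · · · ·
    · · · · · · · · · · ·
    · · · · · · · · · · ·

Final: 13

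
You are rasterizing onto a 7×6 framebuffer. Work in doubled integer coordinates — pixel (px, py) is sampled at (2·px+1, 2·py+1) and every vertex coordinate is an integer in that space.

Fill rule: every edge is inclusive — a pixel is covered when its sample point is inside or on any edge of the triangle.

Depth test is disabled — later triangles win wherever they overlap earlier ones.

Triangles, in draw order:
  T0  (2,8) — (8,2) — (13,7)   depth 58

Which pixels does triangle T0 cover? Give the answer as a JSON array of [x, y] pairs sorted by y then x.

T0:
  2·area = 60
  edge (2, 8)→(8, 2): d=(6,-6) inclusive
  edge (8, 2)→(13, 7): d=(5,5) inclusive
  edge (13, 7)→(2, 8): d=(-11,1) inclusive
    (3,0)@(7, 1): e=[-12,0,72] → .  [on edge]
    (4,0)@(9, 1): e=[0,-10,70] → .  [on edge]
    (3,1)@(7, 3): e=[0,10,50] → X  [on edge]
    (4,1)@(9, 3): e=[12,0,48] → X  [on edge]
    (5,1)@(11, 3): e=[24,-10,46] → .
    (2,2)@(5, 5): e=[0,30,30] → X  [on edge]
    (5,2)@(11, 5): e=[36,0,24] → X  [on edge]
    (6,2)@(13, 5): e=[48,-10,22] → .
    (1,3)@(3, 7): e=[0,50,10] → X  [on edge]
    (6,3)@(13, 7): e=[60,0,0] → X  [on edge]
    (0,4)@(1, 9): e=[0,70,-10] → .  [on edge]
    (1,4)@(3, 9): e=[12,60,-12] → .
  covered (12 px):
    . . . . . . .
    . . . X X . .
    . . X X X X .
    . X X X X X X
    . . . . . . .
    . . . . . . .

Answer: [[3,1],[4,1],[2,2],[3,2],[4,2],[5,2],[1,3],[2,3],[3,3],[4,3],[5,3],[6,3]]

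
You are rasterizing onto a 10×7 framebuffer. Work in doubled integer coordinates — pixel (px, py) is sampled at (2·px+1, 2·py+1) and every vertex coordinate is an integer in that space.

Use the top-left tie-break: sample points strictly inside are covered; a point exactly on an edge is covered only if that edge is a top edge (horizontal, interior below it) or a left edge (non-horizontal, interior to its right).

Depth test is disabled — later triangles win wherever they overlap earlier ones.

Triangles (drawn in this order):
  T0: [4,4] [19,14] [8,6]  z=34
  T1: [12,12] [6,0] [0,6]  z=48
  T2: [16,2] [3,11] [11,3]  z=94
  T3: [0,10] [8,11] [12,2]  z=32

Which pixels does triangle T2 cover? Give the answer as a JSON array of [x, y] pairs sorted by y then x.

T0:
  2·area = 10  (B↔C swapped to make it positive)
  edge (4, 4)→(8, 6): d=(4,2) right/bottom  bias=-1
  edge (8, 6)→(19, 14): d=(11,8) right/bottom  bias=-1
  edge (19, 14)→(4, 4): d=(-15,-10) top-left  bias=+0
    (4,3)@(9, 7): e=[2,3,5] → X
    (5,3)@(11, 7): e=[-2,-13,25] → .
    (4,4)@(9, 9): e=[10,25,-25] → .
  covered (1 px):
    . . . . . . . . . .
    . . . . . . . . . .
    . . . . . . . . . .
    . . . . X . . . . .
    . . . . . . . . . .
    . . . . . . . . . .
    . . . . . . . . . .
T1:
  2·area = 108  (B↔C swapped to make it positive)
  edge (12, 12)→(0, 6): d=(-12,-6) top-left  bias=+0
  edge (0, 6)→(6, 0): d=(6,-6) top-left  bias=+0
  edge (6, 0)→(12, 12): d=(6,12) right/bottom  bias=-1
    (2,0)@(5, 1): e=[90,0,18] → X  [on edge]
    (3,0)@(7, 1): e=[102,12,-6] → .
    (1,1)@(3, 3): e=[54,0,54] → X  [on edge]
    (3,1)@(7, 3): e=[78,24,6] → X
    (4,1)@(9, 3): e=[90,36,-18] → .
    (0,2)@(1, 5): e=[18,0,90] → X  [on edge]
    (4,2)@(9, 5): e=[66,48,-6] → .
    (0,3)@(1, 7): e=[-6,12,102] → .
    (1,3)@(3, 7): e=[6,24,78] → X
    (4,3)@(9, 7): e=[42,60,6] → X
    (5,3)@(11, 7): e=[54,72,-18] → .
    (1,4)@(3, 9): e=[-18,36,90] → .
  covered (15 px):
    . . X . . . . . . .
    . X X X . . . . . .
    X X X X . . . . . .
    . X X X X . . . . .
    . . . X X . . . . .
    . . . . . X . . . .
    . . . . . . . . . .
T2:
  2·area = 32
  edge (16, 2)→(3, 11): d=(-13,9) right/bottom  bias=-1
  edge (3, 11)→(11, 3): d=(8,-8) top-left  bias=+0
  edge (11, 3)→(16, 2): d=(5,-1) top-left  bias=+0
    (6,0)@(13, 1): e=[40,0,-8] → .  [on edge]
    (5,1)@(11, 3): e=[32,0,0] → X  [on edge]
    (6,1)@(13, 3): e=[14,16,2] → X
    (7,1)@(15, 3): e=[-4,32,4] → .
    (0,2)@(1, 5): e=[96,-64,0] → .  [on edge]
    (4,2)@(9, 5): e=[24,0,8] → X  [on edge]
    (6,2)@(13, 5): e=[-12,32,12] → .
    (3,3)@(7, 7): e=[16,0,16] → X  [on edge]
    (4,3)@(9, 7): e=[-2,16,18] → .
    (5,3)@(11, 7): e=[-20,32,20] → .
    (2,4)@(5, 9): e=[8,0,24] → X  [on edge]
    (3,4)@(7, 9): e=[-10,16,26] → .
    (1,5)@(3, 11): e=[0,0,32] → .  [on edge]
    (0,6)@(1, 13): e=[-8,0,40] → .  [on edge]
  covered (6 px):
    . . . . . . . . . .
    . . . . . X X . . .
    . . . . X X . . . .
    . . . X . . . . . .
    . . X . . . . . . .
    . . . . . . . . . .
    . . . . . . . . . .
T3:
  2·area = 76  (B↔C swapped to make it positive)
  edge (0, 10)→(12, 2): d=(12,-8) top-left  bias=+0
  edge (12, 2)→(8, 11): d=(-4,9) right/bottom  bias=-1
  edge (8, 11)→(0, 10): d=(-8,-1) top-left  bias=+0
    (5,1)@(11, 3): e=[4,5,67] → X
    (6,1)@(13, 3): e=[20,-13,69] → .
    (4,2)@(9, 5): e=[12,15,49] → X
    (5,2)@(11, 5): e=[28,-3,51] → .
    (2,3)@(5, 7): e=[4,43,29] → X
    (3,3)@(7, 7): e=[20,25,31] → X
    (5,3)@(11, 7): e=[52,-11,35] → .
    (1,4)@(3, 9): e=[12,53,11] → X
    (4,4)@(9, 9): e=[60,-1,17] → .
    (1,5)@(3, 11): e=[36,45,-5] → .
    (2,5)@(5, 11): e=[52,27,-3] → .
    (3,5)@(7, 11): e=[68,9,-1] → .
  covered (8 px):
    . . . . . . . . . .
    . . . . . X . . . .
    . . . . X . . . . .
    . . X X X . . . . .
    . X X X . . . . . .
    . . . . . . . . . .
    . . . . . . . . . .

Answer: [[5,1],[6,1],[4,2],[5,2],[3,3],[2,4]]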